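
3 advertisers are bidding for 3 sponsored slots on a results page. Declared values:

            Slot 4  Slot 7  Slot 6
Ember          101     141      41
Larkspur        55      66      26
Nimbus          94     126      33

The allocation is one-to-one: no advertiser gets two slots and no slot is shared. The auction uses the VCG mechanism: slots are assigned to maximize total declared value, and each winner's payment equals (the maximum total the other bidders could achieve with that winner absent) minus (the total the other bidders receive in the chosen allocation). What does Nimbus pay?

Efficient allocation: Ember→Slot 7 ($141), Larkspur→Slot 6 ($26), Nimbus→Slot 4 ($94); total welfare W = $261.
Nimbus receives Slot 4 at value $94, so the others get W − 94 = $167.
Without Nimbus: best allocation of the remaining 2 bidders over all 3 slots is Ember→Slot 7 ($141), Larkspur→Slot 4 ($55), total $196.
VCG payment = (others' best without Nimbus) − (others' welfare with Nimbus) = 196 − 167 = $29.

Nimbus pays $29.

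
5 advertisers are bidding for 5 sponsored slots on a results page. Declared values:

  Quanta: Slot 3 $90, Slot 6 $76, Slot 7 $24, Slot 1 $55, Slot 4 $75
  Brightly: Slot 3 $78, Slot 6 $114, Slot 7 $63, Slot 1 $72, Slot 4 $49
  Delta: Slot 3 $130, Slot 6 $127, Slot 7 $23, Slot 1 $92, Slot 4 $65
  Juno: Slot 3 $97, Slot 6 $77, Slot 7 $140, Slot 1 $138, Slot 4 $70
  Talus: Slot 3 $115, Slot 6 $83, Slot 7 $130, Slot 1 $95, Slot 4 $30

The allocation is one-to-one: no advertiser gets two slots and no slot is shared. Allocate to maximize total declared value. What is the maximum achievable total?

Maximum total: $587

This is a one-to-one assignment (maximum-weight bipartite matching).
Optimal: Quanta→Slot 4 ($75), Brightly→Slot 6 ($114), Delta→Slot 3 ($130), Juno→Slot 1 ($138), Talus→Slot 7 ($130) — total 75+114+130+138+130 = $587.
Row-greedy (each advertiser in turn takes its best remaining slot) gives $466, worse by 121.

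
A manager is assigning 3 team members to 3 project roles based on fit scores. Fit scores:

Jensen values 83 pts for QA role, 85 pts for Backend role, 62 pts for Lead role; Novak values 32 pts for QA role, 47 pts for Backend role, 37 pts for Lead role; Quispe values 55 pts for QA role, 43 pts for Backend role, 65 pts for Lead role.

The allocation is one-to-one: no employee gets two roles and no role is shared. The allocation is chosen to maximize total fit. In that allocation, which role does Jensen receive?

Jensen receives QA role.

Optimal: Jensen→QA role (83 pts), Novak→Backend role (47 pts), Quispe→Lead role (65 pts) — total 83+47+65 = 195 pts.
Max-entry greedy (repeatedly take the single best remaining cell) gives 182 pts, worse by 13.
Next-best assignment: Jensen→Backend role, Novak→QA role, Quispe→Lead role = 182 pts.
Every other assignment is strictly worse.
Jensen's own top role is Backend role (85 pts), but forcing Jensen→Backend role and reassigning the rest optimally gives only 182 pts — worse by 13.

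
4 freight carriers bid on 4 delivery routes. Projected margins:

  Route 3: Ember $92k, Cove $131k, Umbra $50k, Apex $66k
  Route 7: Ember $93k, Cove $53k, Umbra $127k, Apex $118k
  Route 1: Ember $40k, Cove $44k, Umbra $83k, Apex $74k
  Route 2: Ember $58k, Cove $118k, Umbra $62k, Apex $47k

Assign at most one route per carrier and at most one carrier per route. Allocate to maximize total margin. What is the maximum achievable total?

Maximum total: $411k

This is a one-to-one assignment (maximum-weight bipartite matching).
Optimal: Ember→Route 3 ($92k), Cove→Route 2 ($118k), Umbra→Route 7 ($127k), Apex→Route 1 ($74k) — total 92+118+127+74 = $411k.
Row-greedy (each carrier in turn takes its best remaining route) gives $354k, worse by 57.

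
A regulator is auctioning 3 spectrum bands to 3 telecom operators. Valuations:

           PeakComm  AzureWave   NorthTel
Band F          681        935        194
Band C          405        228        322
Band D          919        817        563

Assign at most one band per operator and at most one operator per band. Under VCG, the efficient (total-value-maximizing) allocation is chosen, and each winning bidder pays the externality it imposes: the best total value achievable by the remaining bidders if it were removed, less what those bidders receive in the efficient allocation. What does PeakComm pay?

Efficient allocation: PeakComm→Band D ($919M), AzureWave→Band F ($935M), NorthTel→Band C ($322M); total welfare W = $2176M.
PeakComm receives Band D at value $919M, so the others get W − 919 = $1257M.
Without PeakComm: best allocation of the remaining 2 bidders over all 3 bands is AzureWave→Band F ($935M), NorthTel→Band D ($563M), total $1498M.
VCG payment = (others' best without PeakComm) − (others' welfare with PeakComm) = 1498 − 1257 = $241M.

PeakComm pays $241M.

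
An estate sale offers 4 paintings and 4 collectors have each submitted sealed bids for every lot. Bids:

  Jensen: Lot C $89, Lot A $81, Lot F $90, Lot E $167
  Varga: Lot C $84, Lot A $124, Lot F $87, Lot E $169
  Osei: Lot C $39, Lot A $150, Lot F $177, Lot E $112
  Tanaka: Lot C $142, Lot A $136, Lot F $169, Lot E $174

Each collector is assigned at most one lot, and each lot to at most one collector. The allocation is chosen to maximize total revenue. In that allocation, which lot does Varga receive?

This is a one-to-one assignment (maximum-weight bipartite matching).
Optimal: Jensen→Lot E ($167), Varga→Lot A ($124), Osei→Lot F ($177), Tanaka→Lot C ($142) — total 167+124+177+142 = $610.
Column-greedy (each lot in turn goes to its best remaining collector) gives $551, worse by 59.
Next-best assignment: Jensen→Lot C, Varga→Lot E, Osei→Lot A, Tanaka→Lot F = $577.
Swapping Osei↔Varga (Osei→Lot A $150, Varga→Lot F $87) loses 64.
Checked against all permutations: $610 is optimal.
Varga's own top lot is Lot E ($169), but forcing Varga→Lot E and reassigning the rest optimally gives only $577 — worse by 33.

Varga receives Lot A.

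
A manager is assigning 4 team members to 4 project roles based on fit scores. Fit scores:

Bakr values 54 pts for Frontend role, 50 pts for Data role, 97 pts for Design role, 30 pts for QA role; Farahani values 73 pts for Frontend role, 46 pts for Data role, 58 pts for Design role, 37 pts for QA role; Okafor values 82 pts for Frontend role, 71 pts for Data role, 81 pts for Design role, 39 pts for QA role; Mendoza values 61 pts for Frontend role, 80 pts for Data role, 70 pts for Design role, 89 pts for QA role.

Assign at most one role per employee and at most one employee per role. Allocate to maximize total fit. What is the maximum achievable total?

Optimal: Bakr→Design role (97 pts), Farahani→Frontend role (73 pts), Okafor→Data role (71 pts), Mendoza→QA role (89 pts) — total 97+73+71+89 = 330 pts.
Max-entry greedy (repeatedly take the single best remaining cell) gives 314 pts, worse by 16.
Every other assignment is strictly worse.

Max total: 330 pts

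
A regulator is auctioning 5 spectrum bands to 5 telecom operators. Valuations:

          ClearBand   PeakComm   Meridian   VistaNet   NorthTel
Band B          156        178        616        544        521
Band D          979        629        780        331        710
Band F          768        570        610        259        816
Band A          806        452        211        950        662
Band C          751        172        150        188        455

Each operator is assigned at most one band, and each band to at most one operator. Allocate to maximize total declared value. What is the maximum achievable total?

Optimal: ClearBand→Band C ($751M), PeakComm→Band D ($629M), Meridian→Band B ($616M), VistaNet→Band A ($950M), NorthTel→Band F ($816M) — total 751+629+616+950+816 = $3762M.
Next-best assignment: ClearBand→Band C, PeakComm→Band F, Meridian→Band B, VistaNet→Band A, NorthTel→Band D = $3597M.
Swapping VistaNet↔Meridian (VistaNet→Band B $544M, Meridian→Band A $211M) loses 811.

Max total: $3762M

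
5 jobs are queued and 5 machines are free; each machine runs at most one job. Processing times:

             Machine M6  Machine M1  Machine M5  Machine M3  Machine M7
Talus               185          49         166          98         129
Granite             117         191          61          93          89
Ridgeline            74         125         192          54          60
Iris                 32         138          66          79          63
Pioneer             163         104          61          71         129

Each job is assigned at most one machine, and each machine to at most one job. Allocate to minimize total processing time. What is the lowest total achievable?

Minimum total: 273 min

Optimal: Talus→Machine M1 (49 min), Granite→Machine M5 (61 min), Ridgeline→Machine M7 (60 min), Iris→Machine M6 (32 min), Pioneer→Machine M3 (71 min) — total 49+61+60+32+71 = 273 min.
Column-greedy (each machine in turn goes to its cheapest remaining job) gives 325 min, worse by 52.
Next-best assignment: Talus→Machine M1, Granite→Machine M7, Ridgeline→Machine M3, Iris→Machine M6, Pioneer→Machine M5 = 285 min.
Checked against all permutations: 273 min is optimal.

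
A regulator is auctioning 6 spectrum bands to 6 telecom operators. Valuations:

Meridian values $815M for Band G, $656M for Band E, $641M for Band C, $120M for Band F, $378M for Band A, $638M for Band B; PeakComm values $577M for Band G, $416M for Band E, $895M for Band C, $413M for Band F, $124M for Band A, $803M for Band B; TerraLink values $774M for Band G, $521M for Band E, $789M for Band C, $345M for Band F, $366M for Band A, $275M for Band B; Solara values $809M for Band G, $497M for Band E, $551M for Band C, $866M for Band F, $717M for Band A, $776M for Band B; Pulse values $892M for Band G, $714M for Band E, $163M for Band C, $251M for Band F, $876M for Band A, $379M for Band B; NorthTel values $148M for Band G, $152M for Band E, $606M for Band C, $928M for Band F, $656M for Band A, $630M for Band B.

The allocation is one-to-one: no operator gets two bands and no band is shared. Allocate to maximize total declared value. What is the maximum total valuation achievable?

Optimal: Meridian→Band E ($656M), PeakComm→Band C ($895M), TerraLink→Band G ($774M), Solara→Band B ($776M), Pulse→Band A ($876M), NorthTel→Band F ($928M) — total 656+895+774+776+876+928 = $4905M.
Column-greedy (each band in turn goes to its best remaining operator) gives $4363M, worse by 542.
Next-best assignment: Meridian→Band E, PeakComm→Band B, TerraLink→Band C, Solara→Band G, Pulse→Band A, NorthTel→Band F = $4861M.
Every other assignment is strictly worse.

Maximum total: $4905M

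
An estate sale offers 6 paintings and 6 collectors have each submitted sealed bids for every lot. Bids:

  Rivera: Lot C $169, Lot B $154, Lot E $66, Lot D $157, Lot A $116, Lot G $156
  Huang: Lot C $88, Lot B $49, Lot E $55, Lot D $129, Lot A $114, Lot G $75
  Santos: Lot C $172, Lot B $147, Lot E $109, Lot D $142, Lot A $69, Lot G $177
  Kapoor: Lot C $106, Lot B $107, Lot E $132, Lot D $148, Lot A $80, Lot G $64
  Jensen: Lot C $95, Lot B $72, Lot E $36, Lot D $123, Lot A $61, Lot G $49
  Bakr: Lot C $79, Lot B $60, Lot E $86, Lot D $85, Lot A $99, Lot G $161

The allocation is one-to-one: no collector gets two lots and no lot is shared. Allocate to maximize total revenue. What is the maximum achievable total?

Optimal: Rivera→Lot B ($154), Huang→Lot A ($114), Santos→Lot C ($172), Kapoor→Lot E ($132), Jensen→Lot D ($123), Bakr→Lot G ($161) — total 154+114+172+132+123+161 = $856.
Column-greedy (each lot in turn goes to its best remaining collector) gives $735, worse by 121.
Checked against all permutations: $856 is optimal.

Maximum total: $856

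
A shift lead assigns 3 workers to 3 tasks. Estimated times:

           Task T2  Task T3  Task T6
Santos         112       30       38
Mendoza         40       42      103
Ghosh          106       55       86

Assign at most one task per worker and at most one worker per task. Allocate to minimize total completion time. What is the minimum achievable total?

Optimal: Santos→Task T6 (38 min), Mendoza→Task T2 (40 min), Ghosh→Task T3 (55 min) — total 38+40+55 = 133 min.
Row-greedy (each worker in turn takes its cheapest remaining task) gives 156 min, worse by 23.
Next-best assignment: Santos→Task T3, Mendoza→Task T2, Ghosh→Task T6 = 156 min.
Swapping Ghosh↔Santos (Ghosh→Task T6 86 min, Santos→Task T3 30 min) adds 23.
Checked against all permutations: 133 min is optimal.

Minimum total: 133 min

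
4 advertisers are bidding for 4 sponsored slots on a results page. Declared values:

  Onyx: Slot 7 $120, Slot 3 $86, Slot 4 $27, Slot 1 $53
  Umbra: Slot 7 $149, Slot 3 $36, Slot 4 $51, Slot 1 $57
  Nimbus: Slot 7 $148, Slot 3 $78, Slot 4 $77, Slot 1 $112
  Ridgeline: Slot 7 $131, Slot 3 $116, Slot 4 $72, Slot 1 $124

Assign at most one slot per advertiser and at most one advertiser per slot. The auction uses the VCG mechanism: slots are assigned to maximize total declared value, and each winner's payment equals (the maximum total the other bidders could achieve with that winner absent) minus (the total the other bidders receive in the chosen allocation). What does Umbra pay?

Umbra pays $71.

Efficient allocation: Onyx→Slot 3 ($86), Umbra→Slot 7 ($149), Nimbus→Slot 4 ($77), Ridgeline→Slot 1 ($124); total welfare W = $436.
Umbra receives Slot 7 at value $149, so the others get W − 149 = $287.
Without Umbra: best allocation of the remaining 3 bidders over all 4 slots is Onyx→Slot 3 ($86), Nimbus→Slot 7 ($148), Ridgeline→Slot 1 ($124), total $358.
VCG payment = (others' best without Umbra) − (others' welfare with Umbra) = 358 − 287 = $71.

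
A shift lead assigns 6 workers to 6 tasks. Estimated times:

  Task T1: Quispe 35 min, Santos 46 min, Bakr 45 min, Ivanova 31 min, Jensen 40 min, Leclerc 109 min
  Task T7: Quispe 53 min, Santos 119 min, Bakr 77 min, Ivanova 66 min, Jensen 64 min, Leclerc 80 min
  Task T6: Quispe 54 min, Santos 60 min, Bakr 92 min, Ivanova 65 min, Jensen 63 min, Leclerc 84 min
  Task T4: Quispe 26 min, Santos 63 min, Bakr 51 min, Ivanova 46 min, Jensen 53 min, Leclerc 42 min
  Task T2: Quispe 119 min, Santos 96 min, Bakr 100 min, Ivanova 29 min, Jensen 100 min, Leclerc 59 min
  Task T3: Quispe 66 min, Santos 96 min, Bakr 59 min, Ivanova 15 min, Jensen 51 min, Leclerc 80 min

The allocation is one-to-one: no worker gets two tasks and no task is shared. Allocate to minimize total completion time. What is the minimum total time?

Optimal: Quispe→Task T4 (26 min), Santos→Task T6 (60 min), Bakr→Task T1 (45 min), Ivanova→Task T3 (15 min), Jensen→Task T7 (64 min), Leclerc→Task T2 (59 min) — total 26+60+45+15+64+59 = 269 min.
Row-greedy (each worker in turn takes its cheapest remaining task) gives 303 min, worse by 34.
Next-best assignment: Quispe→Task T4, Santos→Task T6, Bakr→Task T7, Ivanova→Task T3, Jensen→Task T1, Leclerc→Task T2 = 277 min.
Every other assignment is strictly worse.

Min total: 269 min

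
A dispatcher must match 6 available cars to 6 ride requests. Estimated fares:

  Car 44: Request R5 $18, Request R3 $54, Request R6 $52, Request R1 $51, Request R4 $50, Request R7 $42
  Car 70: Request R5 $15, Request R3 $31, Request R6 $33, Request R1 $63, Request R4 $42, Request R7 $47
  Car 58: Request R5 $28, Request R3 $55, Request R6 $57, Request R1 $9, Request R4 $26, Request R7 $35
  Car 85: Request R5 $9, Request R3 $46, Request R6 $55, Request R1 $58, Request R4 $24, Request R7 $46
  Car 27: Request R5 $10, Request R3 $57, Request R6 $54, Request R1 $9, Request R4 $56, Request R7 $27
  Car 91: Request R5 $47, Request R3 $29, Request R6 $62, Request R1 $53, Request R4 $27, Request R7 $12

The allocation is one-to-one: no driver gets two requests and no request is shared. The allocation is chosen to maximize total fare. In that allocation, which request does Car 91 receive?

Car 91 receives Request R5.

Optimal: Car 44→Request R3 ($54), Car 70→Request R1 ($63), Car 58→Request R6 ($57), Car 85→Request R7 ($46), Car 27→Request R4 ($56), Car 91→Request R5 ($47) — total 54+63+57+46+56+47 = $323.
Column-greedy (each request in turn goes to its best remaining driver) gives $320, worse by 3.
Car 91's own top request is Request R6 ($62), but forcing Car 91→Request R6 and reassigning the rest optimally gives only $309 — worse by 14.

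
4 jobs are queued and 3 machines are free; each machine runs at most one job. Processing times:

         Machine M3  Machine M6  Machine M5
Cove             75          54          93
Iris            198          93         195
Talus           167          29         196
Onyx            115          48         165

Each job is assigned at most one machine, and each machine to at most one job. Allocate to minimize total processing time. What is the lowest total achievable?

Minimum total: 237 min

This is a one-to-one assignment (minimum-cost bipartite matching).
Optimal: Onyx→Machine M3 (115 min), Talus→Machine M6 (29 min), Cove→Machine M5 (93 min) — total 115+29+93 = 237 min.
Row-greedy (each job in turn takes its cheapest remaining machine) gives 416 min, worse by 179.
No other one-to-one assignment undercuts 237 min.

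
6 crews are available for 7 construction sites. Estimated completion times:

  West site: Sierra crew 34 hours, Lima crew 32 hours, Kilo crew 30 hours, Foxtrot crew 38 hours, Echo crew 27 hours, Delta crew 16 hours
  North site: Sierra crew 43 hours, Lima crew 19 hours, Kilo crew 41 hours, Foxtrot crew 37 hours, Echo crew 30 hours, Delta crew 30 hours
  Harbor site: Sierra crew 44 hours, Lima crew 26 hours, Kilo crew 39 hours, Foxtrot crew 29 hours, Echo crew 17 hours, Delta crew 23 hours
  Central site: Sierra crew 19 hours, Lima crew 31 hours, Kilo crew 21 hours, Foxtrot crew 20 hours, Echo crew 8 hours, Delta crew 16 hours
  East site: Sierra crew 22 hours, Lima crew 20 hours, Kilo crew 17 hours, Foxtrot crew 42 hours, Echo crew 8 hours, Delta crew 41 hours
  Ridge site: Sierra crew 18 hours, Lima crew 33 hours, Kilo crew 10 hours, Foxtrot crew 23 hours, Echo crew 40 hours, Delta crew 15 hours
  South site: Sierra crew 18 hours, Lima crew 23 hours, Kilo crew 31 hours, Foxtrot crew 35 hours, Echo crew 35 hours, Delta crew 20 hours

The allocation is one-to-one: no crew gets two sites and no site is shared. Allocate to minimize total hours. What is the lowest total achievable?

Min total: 91 hours

Optimal: Sierra crew→South site (18 hours), Lima crew→North site (19 hours), Kilo crew→Ridge site (10 hours), Foxtrot crew→Central site (20 hours), Echo crew→East site (8 hours), Delta crew→West site (16 hours) — total 18+19+10+20+8+16 = 91 hours.
Row-greedy (each crew in turn takes its cheapest remaining site) gives 107 hours, worse by 16.
Next-best assignment: Sierra crew→South site, Lima crew→North site, Kilo crew→Ridge site, Foxtrot crew→Central site, Echo crew→East site, Delta crew→Harbor site = 98 hours.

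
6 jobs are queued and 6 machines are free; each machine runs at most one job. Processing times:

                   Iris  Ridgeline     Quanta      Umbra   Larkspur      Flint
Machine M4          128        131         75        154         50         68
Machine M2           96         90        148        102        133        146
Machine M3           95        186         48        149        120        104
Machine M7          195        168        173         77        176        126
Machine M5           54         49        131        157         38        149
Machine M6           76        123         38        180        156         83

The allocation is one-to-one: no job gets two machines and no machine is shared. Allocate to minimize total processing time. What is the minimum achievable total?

Minimum total: 397 min

This is a one-to-one assignment (minimum-cost bipartite matching).
Optimal: Iris→Machine M6 (76 min), Ridgeline→Machine M2 (90 min), Quanta→Machine M3 (48 min), Umbra→Machine M7 (77 min), Larkspur→Machine M5 (38 min), Flint→Machine M4 (68 min) — total 76+90+48+77+38+68 = 397 min.
Min-entry greedy (repeatedly take the single cheapest remaining cell) gives 406 min, worse by 9.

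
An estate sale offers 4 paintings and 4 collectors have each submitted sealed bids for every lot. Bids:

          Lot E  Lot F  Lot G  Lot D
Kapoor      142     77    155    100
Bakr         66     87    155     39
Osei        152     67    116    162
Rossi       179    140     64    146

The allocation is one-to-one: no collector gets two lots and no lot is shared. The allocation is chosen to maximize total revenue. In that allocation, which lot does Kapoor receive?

Kapoor receives Lot E.

Treat this as an assignment problem: match each collector to one lot.
Optimal: Kapoor→Lot E ($142), Bakr→Lot G ($155), Osei→Lot D ($162), Rossi→Lot F ($140) — total 142+155+162+140 = $599.
Column-greedy (each lot in turn goes to its best remaining collector) gives $583, worse by 16.
Swapping Rossi↔Osei (Rossi→Lot D $146, Osei→Lot F $67) loses 89.
No other one-to-one assignment exceeds $599.
Kapoor's own top lot is Lot G ($155), but forcing Kapoor→Lot G and reassigning the rest optimally gives only $583 — worse by 16.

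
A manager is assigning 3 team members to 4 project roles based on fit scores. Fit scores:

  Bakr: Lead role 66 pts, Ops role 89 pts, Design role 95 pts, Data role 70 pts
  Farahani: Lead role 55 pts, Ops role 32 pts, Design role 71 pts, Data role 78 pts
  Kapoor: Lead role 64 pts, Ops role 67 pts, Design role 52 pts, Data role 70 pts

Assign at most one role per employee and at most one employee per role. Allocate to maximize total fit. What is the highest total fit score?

This is the linear assignment problem.
Optimal: Bakr→Design role (95 pts), Farahani→Data role (78 pts), Kapoor→Ops role (67 pts) — total 95+78+67 = 240 pts.

Max total: 240 pts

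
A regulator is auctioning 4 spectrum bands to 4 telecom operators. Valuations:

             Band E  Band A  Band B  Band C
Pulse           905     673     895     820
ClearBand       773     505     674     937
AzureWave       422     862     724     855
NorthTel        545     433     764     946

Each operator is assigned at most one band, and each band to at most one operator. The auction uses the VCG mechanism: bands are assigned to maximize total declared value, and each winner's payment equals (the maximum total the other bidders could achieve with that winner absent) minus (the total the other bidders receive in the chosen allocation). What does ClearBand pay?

Efficient allocation: Pulse→Band B ($895M), ClearBand→Band E ($773M), AzureWave→Band A ($862M), NorthTel→Band C ($946M); total welfare W = $3476M.
ClearBand receives Band E at value $773M, so the others get W − 773 = $2703M.
Without ClearBand: best allocation of the remaining 3 bidders over all 4 bands is Pulse→Band E ($905M), AzureWave→Band A ($862M), NorthTel→Band C ($946M), total $2713M.
VCG payment = (others' best without ClearBand) − (others' welfare with ClearBand) = 2713 − 2703 = $10M.

ClearBand pays $10M.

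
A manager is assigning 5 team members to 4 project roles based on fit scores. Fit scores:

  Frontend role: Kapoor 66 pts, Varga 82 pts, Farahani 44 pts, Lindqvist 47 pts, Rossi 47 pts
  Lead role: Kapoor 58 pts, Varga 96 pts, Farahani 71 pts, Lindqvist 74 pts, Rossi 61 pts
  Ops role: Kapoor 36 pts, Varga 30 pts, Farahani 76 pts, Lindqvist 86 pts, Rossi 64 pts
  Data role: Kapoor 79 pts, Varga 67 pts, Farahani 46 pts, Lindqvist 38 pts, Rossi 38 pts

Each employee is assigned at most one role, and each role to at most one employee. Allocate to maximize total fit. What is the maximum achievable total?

This is a one-to-one assignment (maximum-weight bipartite matching).
Optimal: Varga→Frontend role (82 pts), Farahani→Lead role (71 pts), Lindqvist→Ops role (86 pts), Kapoor→Data role (79 pts) — total 82+71+86+79 = 318 pts.
Next-best assignment: Varga→Frontend role, Lindqvist→Lead role, Farahani→Ops role, Kapoor→Data role = 311 pts.

Maximum total: 318 pts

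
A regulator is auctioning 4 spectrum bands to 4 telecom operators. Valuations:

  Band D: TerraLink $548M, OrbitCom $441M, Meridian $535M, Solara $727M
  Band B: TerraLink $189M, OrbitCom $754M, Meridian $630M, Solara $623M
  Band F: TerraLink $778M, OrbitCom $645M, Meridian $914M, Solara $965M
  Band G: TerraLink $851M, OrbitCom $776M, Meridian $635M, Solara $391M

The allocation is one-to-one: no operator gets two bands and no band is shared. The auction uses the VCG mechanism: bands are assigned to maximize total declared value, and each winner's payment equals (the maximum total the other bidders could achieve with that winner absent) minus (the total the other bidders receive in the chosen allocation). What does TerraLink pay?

TerraLink pays $22M.

Efficient allocation: TerraLink→Band G ($851M), OrbitCom→Band B ($754M), Meridian→Band F ($914M), Solara→Band D ($727M); total welfare W = $3246M.
TerraLink receives Band G at value $851M, so the others get W − 851 = $2395M.
Without TerraLink: best allocation of the remaining 3 bidders over all 4 bands is OrbitCom→Band G ($776M), Meridian→Band F ($914M), Solara→Band D ($727M), total $2417M.
VCG payment = (others' best without TerraLink) − (others' welfare with TerraLink) = 2417 − 2395 = $22M.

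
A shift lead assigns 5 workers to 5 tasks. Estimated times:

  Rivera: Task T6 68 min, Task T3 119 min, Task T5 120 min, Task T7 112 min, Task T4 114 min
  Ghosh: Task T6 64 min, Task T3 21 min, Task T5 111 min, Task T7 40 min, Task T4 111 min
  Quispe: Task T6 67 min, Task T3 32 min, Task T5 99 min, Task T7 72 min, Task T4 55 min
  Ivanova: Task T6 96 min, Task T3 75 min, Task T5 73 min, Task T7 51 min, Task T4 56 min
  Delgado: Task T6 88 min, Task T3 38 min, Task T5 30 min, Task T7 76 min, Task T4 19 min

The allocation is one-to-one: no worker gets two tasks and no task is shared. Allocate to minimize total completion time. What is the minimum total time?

Optimal: Rivera→Task T6 (68 min), Ghosh→Task T3 (21 min), Quispe→Task T4 (55 min), Ivanova→Task T7 (51 min), Delgado→Task T5 (30 min) — total 68+21+55+51+30 = 225 min.
Min-entry greedy (repeatedly take the single cheapest remaining cell) gives 278 min, worse by 53.
Next-best assignment: Rivera→Task T6, Ghosh→Task T7, Quispe→Task T3, Ivanova→Task T4, Delgado→Task T5 = 226 min.
Swapping Delgado↔Ghosh (Delgado→Task T3 38 min, Ghosh→Task T5 111 min) adds 98.

Minimum total: 225 min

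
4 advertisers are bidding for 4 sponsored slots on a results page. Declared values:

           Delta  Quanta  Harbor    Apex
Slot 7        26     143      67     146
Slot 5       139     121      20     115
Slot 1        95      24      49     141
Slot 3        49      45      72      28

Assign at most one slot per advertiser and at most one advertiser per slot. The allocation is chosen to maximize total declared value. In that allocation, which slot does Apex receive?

Optimal: Delta→Slot 5 ($139), Quanta→Slot 7 ($143), Harbor→Slot 3 ($72), Apex→Slot 1 ($141) — total 139+143+72+141 = $495.
Max-entry greedy (repeatedly take the single best remaining cell) gives $381, worse by 114.
Next-best assignment: Delta→Slot 1, Quanta→Slot 5, Harbor→Slot 3, Apex→Slot 7 = $434.
Every other assignment is strictly worse.
Apex's own top slot is Slot 7 ($146), but forcing Apex→Slot 7 and reassigning the rest optimally gives only $434 — worse by 61.

Apex receives Slot 1.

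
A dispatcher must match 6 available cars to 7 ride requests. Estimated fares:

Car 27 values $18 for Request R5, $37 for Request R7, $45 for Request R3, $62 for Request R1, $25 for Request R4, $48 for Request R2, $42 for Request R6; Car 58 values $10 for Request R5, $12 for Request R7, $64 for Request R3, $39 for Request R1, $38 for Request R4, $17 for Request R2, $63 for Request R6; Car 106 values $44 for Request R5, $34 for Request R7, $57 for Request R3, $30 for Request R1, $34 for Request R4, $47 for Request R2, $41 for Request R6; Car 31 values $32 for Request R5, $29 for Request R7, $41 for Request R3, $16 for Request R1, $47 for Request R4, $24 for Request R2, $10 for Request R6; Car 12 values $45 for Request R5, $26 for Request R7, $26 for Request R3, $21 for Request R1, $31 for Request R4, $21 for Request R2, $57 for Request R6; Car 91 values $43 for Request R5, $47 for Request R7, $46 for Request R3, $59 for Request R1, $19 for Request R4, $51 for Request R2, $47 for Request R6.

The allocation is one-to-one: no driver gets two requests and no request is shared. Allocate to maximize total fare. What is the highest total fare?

Maximum total: $325

This is a one-to-one assignment (maximum-weight bipartite matching).
Optimal: Car 27→Request R1 ($62), Car 58→Request R3 ($64), Car 106→Request R5 ($44), Car 31→Request R4 ($47), Car 12→Request R6 ($57), Car 91→Request R2 ($51) — total 62+64+44+47+57+51 = $325.
No other one-to-one assignment exceeds $325.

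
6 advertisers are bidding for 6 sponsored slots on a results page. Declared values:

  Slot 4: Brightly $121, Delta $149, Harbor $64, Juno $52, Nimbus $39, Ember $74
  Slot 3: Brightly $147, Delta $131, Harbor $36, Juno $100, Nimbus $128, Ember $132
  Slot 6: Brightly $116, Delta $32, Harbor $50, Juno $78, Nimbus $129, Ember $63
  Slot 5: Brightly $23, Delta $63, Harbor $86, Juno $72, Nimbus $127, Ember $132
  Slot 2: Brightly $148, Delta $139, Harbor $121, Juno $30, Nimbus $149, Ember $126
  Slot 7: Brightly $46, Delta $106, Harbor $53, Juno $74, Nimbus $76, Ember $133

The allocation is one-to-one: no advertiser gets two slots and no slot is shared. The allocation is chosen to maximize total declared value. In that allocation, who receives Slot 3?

Brightly receives Slot 3.

This is the linear assignment problem.
Optimal: Brightly→Slot 3 ($147), Delta→Slot 4 ($149), Harbor→Slot 2 ($121), Juno→Slot 6 ($78), Nimbus→Slot 5 ($127), Ember→Slot 7 ($133) — total 147+149+121+78+127+133 = $755.
Max-entry greedy (repeatedly take the single best remaining cell) gives $742, worse by 13.
Checked against all permutations: $755 is optimal.
Brightly's own top slot is Slot 2 ($148), but forcing Brightly→Slot 2 and reassigning the rest optimally gives only $745 — worse by 10.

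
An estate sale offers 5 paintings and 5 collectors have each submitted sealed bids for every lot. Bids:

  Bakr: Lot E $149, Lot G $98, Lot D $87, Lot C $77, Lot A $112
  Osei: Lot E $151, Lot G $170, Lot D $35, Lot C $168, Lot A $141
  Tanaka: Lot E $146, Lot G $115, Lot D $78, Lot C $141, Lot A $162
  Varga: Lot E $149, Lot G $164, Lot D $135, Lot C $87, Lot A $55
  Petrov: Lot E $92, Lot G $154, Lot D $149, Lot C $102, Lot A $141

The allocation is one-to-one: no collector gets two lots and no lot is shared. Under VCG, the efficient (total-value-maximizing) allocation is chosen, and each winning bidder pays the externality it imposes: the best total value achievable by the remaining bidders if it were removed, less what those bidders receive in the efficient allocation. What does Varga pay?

Varga pays $5.

Efficient allocation: Bakr→Lot E ($149), Osei→Lot C ($168), Tanaka→Lot A ($162), Varga→Lot G ($164), Petrov→Lot D ($149); total welfare W = $792.
Varga receives Lot G at value $164, so the others get W − 164 = $628.
Without Varga: best allocation of the remaining 4 bidders over all 5 lots is Bakr→Lot E ($149), Osei→Lot C ($168), Tanaka→Lot A ($162), Petrov→Lot G ($154), total $633.
VCG payment = (others' best without Varga) − (others' welfare with Varga) = 633 − 628 = $5.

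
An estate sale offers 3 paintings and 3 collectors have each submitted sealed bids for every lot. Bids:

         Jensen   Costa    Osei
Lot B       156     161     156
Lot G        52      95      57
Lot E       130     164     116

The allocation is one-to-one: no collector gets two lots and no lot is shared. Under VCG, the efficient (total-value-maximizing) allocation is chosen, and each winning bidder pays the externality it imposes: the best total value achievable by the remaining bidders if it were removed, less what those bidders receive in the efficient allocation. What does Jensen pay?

Jensen pays $69.

Efficient allocation: Jensen→Lot E ($130), Costa→Lot G ($95), Osei→Lot B ($156); total welfare W = $381.
Jensen receives Lot E at value $130, so the others get W − 130 = $251.
Without Jensen: best allocation of the remaining 2 bidders over all 3 lots is Costa→Lot E ($164), Osei→Lot B ($156), total $320.
VCG payment = (others' best without Jensen) − (others' welfare with Jensen) = 320 − 251 = $69.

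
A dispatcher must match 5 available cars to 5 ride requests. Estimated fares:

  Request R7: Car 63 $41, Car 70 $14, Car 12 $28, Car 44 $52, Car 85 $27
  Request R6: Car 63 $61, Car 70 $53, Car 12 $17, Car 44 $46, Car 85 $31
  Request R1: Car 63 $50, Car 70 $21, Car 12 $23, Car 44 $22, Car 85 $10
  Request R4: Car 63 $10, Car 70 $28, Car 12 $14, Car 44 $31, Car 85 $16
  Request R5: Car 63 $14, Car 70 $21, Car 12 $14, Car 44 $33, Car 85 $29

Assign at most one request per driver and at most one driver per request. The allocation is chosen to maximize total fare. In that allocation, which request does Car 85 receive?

Optimal: Car 63→Request R1 ($50), Car 70→Request R6 ($53), Car 12→Request R4 ($14), Car 44→Request R7 ($52), Car 85→Request R5 ($29) — total 50+53+14+52+29 = $198.
Column-greedy (each request in turn goes to its best remaining driver) gives $193, worse by 5.
Next-best assignment: Car 63→Request R6, Car 70→Request R4, Car 12→Request R1, Car 44→Request R7, Car 85→Request R5 = $193.
Car 85's own top request is Request R6 ($31), but forcing Car 85→Request R6 and reassigning the rest optimally gives only $175 — worse by 23.

Car 85 receives Request R5.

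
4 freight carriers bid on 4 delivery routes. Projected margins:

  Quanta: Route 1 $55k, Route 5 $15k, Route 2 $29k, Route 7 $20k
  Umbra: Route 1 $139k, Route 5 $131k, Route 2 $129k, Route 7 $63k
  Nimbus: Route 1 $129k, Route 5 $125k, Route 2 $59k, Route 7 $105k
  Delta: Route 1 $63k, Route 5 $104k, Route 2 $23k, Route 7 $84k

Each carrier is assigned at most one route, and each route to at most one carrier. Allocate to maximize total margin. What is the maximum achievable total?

Max total: $393k

Optimal: Quanta→Route 1 ($55k), Umbra→Route 2 ($129k), Nimbus→Route 5 ($125k), Delta→Route 7 ($84k) — total 55+129+125+84 = $393k.
Row-greedy (each carrier in turn takes its best remaining route) gives $314k, worse by 79.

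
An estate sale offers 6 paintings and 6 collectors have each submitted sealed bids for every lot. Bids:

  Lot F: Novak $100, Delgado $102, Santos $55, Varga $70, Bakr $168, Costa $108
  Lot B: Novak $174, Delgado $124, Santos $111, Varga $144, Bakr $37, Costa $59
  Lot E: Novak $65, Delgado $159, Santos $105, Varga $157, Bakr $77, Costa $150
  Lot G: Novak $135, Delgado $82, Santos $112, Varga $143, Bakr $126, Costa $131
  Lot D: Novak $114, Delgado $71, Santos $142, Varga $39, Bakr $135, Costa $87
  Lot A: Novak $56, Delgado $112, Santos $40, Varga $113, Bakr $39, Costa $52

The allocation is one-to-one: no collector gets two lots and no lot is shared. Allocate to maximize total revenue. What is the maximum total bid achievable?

Max total: $889

Optimal: Novak→Lot B ($174), Delgado→Lot A ($112), Santos→Lot D ($142), Varga→Lot G ($143), Bakr→Lot F ($168), Costa→Lot E ($150) — total 174+112+142+143+168+150 = $889.
Row-greedy (each collector in turn takes its best remaining lot) gives $838, worse by 51.
Next-best assignment: Novak→Lot B, Delgado→Lot E, Santos→Lot D, Varga→Lot A, Bakr→Lot F, Costa→Lot G = $887.
Every other assignment is strictly worse.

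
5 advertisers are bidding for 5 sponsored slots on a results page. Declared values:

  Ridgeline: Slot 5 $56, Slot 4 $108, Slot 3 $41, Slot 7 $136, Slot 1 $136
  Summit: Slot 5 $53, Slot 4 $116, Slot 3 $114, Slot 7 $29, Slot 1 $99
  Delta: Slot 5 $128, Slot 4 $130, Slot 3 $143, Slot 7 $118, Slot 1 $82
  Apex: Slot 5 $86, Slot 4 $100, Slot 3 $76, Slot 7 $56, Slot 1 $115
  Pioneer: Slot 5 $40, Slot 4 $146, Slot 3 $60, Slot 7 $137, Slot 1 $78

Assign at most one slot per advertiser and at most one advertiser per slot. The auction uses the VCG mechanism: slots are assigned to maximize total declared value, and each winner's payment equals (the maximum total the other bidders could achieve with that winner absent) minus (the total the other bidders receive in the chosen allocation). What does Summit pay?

Efficient allocation: Ridgeline→Slot 7 ($136), Summit→Slot 3 ($114), Delta→Slot 5 ($128), Apex→Slot 1 ($115), Pioneer→Slot 4 ($146); total welfare W = $639.
Summit receives Slot 3 at value $114, so the others get W − 114 = $525.
Without Summit: best allocation of the remaining 4 bidders over all 5 slots is Ridgeline→Slot 7 ($136), Delta→Slot 3 ($143), Apex→Slot 1 ($115), Pioneer→Slot 4 ($146), total $540.
VCG payment = (others' best without Summit) − (others' welfare with Summit) = 540 − 525 = $15.

Summit pays $15.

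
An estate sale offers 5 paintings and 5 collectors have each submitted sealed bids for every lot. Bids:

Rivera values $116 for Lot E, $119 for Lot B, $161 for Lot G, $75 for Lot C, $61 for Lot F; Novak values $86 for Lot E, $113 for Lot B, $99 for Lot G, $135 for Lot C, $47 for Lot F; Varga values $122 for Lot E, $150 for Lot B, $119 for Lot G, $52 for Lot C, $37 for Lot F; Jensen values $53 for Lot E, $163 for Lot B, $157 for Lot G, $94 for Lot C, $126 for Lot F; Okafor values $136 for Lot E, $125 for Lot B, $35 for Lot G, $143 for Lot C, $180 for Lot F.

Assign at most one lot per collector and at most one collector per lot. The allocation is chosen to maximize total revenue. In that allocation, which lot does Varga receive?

Varga receives Lot E.

This is a one-to-one assignment (maximum-weight bipartite matching).
Optimal: Rivera→Lot G ($161), Novak→Lot C ($135), Varga→Lot E ($122), Jensen→Lot B ($163), Okafor→Lot F ($180) — total 161+135+122+163+180 = $761.
Row-greedy (each collector in turn takes its best remaining lot) gives $708, worse by 53.
Next-best assignment: Rivera→Lot E, Novak→Lot C, Varga→Lot B, Jensen→Lot G, Okafor→Lot F = $738.
Every other assignment is strictly worse.
Varga's own top lot is Lot B ($150), but forcing Varga→Lot B and reassigning the rest optimally gives only $738 — worse by 23.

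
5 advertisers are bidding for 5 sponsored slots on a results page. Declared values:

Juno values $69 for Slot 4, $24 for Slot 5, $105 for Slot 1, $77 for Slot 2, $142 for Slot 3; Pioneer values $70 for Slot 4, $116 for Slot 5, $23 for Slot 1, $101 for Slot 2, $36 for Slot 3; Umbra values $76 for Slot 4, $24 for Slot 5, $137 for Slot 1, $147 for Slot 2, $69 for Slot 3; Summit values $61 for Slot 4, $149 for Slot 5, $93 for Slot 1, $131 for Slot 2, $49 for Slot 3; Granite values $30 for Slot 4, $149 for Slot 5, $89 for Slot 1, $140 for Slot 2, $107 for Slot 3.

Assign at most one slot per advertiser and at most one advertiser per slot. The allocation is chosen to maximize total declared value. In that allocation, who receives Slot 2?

Optimal: Juno→Slot 3 ($142), Pioneer→Slot 4 ($70), Umbra→Slot 1 ($137), Summit→Slot 5 ($149), Granite→Slot 2 ($140) — total 142+70+137+149+140 = $638.
Swapping Umbra↔Pioneer (Umbra→Slot 4 $76, Pioneer→Slot 1 $23) loses 108.
Granite's own top slot is Slot 5 ($149), but forcing Granite→Slot 5 and reassigning the rest optimally gives only $629 — worse by 9.

Granite receives Slot 2.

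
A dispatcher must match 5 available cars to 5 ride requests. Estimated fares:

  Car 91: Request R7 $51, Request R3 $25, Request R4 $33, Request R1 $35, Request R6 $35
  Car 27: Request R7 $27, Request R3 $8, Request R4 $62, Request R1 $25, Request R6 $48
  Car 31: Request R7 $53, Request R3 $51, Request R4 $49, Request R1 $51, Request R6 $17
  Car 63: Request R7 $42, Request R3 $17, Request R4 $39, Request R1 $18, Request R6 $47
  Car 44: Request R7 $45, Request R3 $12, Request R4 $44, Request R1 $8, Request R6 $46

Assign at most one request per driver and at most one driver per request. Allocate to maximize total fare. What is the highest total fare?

Optimal: Car 91→Request R1 ($35), Car 27→Request R4 ($62), Car 31→Request R3 ($51), Car 63→Request R6 ($47), Car 44→Request R7 ($45) — total 35+62+51+47+45 = $240.
Next-best assignment: Car 91→Request R1, Car 27→Request R4, Car 31→Request R3, Car 63→Request R7, Car 44→Request R6 = $236.
Swapping Car 27↔Car 31 (Car 27→Request R3 $8, Car 31→Request R4 $49) loses 56.

Maximum total: $240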